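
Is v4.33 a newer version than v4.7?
Yes. Version numbers are compared segment by segment as integers, not as decimals: minor version 33 > 7, so v4.33 > v4.7 (even though the decimal 4.33 < 4.7).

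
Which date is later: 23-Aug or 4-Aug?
23-Aug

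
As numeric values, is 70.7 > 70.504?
True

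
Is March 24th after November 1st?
No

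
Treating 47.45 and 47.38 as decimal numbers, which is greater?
47.45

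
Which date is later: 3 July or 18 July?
18 July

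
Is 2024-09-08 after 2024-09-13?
No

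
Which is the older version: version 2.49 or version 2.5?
version 2.5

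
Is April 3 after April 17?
No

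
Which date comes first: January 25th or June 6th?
January 25th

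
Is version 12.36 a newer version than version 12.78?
No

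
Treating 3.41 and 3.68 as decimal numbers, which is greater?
3.68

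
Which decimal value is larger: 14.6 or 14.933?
14.933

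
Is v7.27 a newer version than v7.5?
Yes. Version numbers are compared segment by segment as integers, not as decimals: minor version 27 > 5, so v7.27 > v7.5 (even though the decimal 7.27 < 7.5).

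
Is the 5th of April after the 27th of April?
No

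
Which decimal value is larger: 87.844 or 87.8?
87.844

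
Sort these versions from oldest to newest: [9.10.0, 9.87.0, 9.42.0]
[9.10.0, 9.42.0, 9.87.0]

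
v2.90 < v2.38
False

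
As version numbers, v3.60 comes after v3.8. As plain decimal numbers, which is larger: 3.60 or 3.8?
3.8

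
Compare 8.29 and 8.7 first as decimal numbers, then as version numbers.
As decimals: 8.29 < 8.7. As versions: v8.29 > v8.7 (minor version 29 > 7).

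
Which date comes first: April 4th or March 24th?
March 24th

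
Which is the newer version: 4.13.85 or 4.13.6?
4.13.85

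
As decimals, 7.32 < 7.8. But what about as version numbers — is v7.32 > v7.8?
True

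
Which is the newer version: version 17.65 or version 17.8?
version 17.65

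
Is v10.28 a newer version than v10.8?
Yes. Version numbers are compared segment by segment as integers, not as decimals: minor version 28 > 8, so v10.28 > v10.8 (even though the decimal 10.28 < 10.8).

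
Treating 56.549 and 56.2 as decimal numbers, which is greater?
56.549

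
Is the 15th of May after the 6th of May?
Yes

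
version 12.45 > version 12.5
True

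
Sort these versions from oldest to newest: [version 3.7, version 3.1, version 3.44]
[version 3.1, version 3.7, version 3.44]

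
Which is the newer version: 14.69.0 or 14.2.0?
14.69.0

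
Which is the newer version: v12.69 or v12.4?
v12.69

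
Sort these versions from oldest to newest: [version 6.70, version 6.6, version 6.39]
[version 6.6, version 6.39, version 6.70]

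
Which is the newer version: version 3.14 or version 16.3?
version 16.3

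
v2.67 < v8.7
True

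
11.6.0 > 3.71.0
True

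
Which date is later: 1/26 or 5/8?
5/8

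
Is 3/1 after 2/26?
Yes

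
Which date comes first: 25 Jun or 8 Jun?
8 Jun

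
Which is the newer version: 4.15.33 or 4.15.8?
4.15.33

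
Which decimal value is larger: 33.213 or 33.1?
33.213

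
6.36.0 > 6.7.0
True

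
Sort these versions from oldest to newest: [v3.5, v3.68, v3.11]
[v3.5, v3.11, v3.68]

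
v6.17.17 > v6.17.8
True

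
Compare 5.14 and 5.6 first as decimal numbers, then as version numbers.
As decimals: 5.14 < 5.6. As versions: v5.14 > v5.6 (minor version 14 > 6).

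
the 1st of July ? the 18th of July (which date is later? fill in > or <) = <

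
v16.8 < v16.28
True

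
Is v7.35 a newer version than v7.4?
Yes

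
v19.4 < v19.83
True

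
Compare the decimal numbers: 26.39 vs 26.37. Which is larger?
26.39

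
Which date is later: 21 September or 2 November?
2 November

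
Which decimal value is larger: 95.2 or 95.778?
95.778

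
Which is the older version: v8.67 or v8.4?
v8.4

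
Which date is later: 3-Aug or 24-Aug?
24-Aug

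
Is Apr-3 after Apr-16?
No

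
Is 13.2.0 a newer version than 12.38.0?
Yes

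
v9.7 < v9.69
True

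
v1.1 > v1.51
False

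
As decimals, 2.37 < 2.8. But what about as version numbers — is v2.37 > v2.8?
True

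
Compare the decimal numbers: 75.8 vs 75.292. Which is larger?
75.8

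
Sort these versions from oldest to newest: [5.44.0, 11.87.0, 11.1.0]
[5.44.0, 11.1.0, 11.87.0]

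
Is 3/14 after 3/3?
Yes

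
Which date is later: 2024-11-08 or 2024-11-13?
2024-11-13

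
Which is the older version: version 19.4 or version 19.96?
version 19.4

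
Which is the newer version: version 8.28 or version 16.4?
version 16.4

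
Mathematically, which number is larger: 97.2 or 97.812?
97.812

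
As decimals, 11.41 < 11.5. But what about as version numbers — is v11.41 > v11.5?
True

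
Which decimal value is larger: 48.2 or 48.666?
48.666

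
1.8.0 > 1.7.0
True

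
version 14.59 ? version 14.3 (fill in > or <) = >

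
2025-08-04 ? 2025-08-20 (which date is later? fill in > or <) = <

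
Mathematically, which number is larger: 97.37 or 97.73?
97.73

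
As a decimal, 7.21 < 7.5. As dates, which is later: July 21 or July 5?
July 21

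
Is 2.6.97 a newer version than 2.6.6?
Yes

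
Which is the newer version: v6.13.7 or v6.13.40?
v6.13.40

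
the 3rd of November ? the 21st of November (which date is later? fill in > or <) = <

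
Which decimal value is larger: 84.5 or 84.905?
84.905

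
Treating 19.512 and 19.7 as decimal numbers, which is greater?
19.7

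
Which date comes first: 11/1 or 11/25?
11/1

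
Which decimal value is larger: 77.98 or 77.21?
77.98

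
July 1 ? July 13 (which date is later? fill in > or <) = <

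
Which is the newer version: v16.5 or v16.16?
v16.16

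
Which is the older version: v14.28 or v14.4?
v14.4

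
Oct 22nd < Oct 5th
False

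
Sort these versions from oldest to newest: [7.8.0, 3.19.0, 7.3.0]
[3.19.0, 7.3.0, 7.8.0]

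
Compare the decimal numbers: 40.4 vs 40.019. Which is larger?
40.4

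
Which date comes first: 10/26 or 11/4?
10/26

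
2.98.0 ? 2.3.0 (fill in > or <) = >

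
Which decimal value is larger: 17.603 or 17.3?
17.603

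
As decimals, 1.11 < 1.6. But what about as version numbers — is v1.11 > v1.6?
True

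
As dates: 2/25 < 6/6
True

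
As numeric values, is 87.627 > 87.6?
True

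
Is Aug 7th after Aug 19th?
No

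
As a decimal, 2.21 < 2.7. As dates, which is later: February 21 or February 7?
February 21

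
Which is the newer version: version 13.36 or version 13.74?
version 13.74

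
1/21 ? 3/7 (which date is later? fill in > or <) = <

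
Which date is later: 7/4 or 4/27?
7/4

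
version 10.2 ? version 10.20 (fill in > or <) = <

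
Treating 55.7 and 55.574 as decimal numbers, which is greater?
55.7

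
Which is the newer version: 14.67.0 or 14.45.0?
14.67.0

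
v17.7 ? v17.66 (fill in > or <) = <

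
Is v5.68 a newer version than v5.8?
Yes. Version numbers are compared segment by segment as integers, not as decimals: minor version 68 > 8, so v5.68 > v5.8 (even though the decimal 5.68 < 5.8).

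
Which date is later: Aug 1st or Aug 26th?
Aug 26th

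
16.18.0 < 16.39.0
True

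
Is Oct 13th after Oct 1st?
Yes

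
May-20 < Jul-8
True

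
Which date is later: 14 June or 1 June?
14 June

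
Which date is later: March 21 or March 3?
March 21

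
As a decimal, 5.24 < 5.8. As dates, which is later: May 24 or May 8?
May 24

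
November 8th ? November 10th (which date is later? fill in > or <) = <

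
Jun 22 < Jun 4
False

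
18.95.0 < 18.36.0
False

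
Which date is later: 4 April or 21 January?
4 April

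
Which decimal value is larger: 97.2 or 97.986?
97.986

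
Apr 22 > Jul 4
False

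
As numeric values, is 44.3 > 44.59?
False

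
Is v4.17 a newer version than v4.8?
Yes. Version numbers are compared segment by segment as integers, not as decimals: minor version 17 > 8, so v4.17 > v4.8 (even though the decimal 4.17 < 4.8).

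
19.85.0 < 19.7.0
False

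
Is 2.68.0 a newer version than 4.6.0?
No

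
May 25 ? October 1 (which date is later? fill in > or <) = <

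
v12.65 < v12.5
False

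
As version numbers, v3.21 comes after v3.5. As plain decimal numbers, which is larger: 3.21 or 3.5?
3.5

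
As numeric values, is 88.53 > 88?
True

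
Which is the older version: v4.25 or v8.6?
v4.25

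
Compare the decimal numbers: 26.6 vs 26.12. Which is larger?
26.6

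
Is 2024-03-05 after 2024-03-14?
No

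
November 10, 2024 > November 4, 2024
True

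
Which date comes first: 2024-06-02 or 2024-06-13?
2024-06-02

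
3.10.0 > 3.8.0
True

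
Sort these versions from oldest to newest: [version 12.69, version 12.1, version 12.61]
[version 12.1, version 12.61, version 12.69]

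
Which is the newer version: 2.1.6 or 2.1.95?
2.1.95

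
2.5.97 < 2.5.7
False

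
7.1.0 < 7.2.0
True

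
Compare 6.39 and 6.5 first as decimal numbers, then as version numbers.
As decimals: 6.39 < 6.5. As versions: v6.39 > v6.5 (minor version 39 > 5).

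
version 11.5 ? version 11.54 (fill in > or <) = <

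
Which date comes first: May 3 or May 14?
May 3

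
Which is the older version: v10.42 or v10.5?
v10.5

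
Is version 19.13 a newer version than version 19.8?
Yes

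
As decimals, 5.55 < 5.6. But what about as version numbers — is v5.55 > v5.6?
True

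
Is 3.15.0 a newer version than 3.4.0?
Yes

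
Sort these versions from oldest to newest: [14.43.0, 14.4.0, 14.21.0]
[14.4.0, 14.21.0, 14.43.0]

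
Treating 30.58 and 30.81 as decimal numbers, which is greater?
30.81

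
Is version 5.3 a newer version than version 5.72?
No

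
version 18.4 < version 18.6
True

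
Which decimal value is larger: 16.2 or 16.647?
16.647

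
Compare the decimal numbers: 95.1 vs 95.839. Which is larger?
95.839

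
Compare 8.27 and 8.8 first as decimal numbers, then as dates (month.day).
As decimals: 8.27 < 8.8. As dates: 8/27 is later than 8/8 (day 27 > day 8).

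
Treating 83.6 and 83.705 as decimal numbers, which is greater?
83.705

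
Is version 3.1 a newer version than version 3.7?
No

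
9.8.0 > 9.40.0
False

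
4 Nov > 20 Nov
False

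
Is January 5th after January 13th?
No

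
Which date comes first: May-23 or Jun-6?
May-23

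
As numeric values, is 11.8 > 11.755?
True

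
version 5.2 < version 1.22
False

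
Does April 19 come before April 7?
No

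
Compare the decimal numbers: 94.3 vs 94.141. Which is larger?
94.3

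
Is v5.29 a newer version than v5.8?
Yes. Version numbers are compared segment by segment as integers, not as decimals: minor version 29 > 8, so v5.29 > v5.8 (even though the decimal 5.29 < 5.8).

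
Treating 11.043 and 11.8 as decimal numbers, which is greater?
11.8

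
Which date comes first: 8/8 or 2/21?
2/21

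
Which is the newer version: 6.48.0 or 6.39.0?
6.48.0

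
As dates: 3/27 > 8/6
False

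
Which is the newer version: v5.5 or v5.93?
v5.93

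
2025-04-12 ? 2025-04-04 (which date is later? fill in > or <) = >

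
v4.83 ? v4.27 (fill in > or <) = >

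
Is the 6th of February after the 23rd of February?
No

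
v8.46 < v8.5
False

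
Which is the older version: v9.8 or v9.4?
v9.4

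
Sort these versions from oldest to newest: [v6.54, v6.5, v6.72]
[v6.5, v6.54, v6.72]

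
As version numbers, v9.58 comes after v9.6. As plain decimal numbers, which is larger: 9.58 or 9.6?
9.6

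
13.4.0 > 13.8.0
False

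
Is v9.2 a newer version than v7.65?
Yes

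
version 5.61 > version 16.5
False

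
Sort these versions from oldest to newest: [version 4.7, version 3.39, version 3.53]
[version 3.39, version 3.53, version 4.7]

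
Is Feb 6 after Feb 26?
No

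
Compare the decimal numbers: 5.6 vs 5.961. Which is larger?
5.961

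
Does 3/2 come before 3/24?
Yes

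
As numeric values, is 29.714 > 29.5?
True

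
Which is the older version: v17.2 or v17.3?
v17.2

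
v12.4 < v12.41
True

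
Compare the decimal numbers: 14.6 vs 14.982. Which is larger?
14.982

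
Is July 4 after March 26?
Yes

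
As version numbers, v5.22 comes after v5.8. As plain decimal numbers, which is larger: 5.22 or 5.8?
5.8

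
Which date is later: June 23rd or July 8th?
July 8th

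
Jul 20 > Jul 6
True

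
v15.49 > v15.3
True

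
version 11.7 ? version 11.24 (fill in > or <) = <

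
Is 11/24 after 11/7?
Yes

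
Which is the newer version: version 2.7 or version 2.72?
version 2.72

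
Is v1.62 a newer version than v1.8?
Yes. Version numbers are compared segment by segment as integers, not as decimals: minor version 62 > 8, so v1.62 > v1.8 (even though the decimal 1.62 < 1.8).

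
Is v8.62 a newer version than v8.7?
Yes. Version numbers are compared segment by segment as integers, not as decimals: minor version 62 > 7, so v8.62 > v8.7 (even though the decimal 8.62 < 8.7).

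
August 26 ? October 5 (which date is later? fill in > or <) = <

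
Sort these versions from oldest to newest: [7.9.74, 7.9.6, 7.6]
[7.6, 7.9.6, 7.9.74]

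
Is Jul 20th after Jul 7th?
Yes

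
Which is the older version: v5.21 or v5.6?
v5.6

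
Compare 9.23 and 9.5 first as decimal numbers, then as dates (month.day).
As decimals: 9.23 < 9.5. As dates: 9/23 is later than 9/5 (day 23 > day 5).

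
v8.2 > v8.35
False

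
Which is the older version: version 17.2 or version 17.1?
version 17.1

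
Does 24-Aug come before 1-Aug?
No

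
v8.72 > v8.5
True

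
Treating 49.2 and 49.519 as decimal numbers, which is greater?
49.519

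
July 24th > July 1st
True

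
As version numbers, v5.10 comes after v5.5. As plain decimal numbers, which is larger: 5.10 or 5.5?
5.5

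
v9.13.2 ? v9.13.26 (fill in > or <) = <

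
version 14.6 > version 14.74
False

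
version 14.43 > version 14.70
False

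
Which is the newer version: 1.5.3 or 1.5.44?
1.5.44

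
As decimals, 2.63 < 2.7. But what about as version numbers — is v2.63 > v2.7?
True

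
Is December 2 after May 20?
Yes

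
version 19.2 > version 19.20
False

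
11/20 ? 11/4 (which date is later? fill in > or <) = >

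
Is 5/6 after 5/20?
No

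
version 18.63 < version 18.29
False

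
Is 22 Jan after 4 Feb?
No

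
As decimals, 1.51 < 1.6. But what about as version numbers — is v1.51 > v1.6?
True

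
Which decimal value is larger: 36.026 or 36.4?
36.4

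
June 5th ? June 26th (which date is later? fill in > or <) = <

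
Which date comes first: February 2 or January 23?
January 23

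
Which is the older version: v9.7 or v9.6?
v9.6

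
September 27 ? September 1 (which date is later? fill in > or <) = >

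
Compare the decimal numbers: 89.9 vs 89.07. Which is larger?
89.9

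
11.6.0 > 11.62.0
False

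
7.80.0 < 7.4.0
False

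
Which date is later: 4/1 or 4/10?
4/10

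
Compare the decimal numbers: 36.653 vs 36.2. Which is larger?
36.653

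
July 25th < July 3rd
False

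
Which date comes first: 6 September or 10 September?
6 September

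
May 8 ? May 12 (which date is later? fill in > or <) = <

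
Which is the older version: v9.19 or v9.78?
v9.19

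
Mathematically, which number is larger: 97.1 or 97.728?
97.728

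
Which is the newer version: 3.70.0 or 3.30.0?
3.70.0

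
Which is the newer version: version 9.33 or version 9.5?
version 9.33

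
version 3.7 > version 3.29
False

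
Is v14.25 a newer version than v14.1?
Yes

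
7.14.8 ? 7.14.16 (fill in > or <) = <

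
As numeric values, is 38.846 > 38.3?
True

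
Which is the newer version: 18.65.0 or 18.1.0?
18.65.0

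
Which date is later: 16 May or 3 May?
16 May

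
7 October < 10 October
True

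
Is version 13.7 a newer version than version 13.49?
No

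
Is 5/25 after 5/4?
Yes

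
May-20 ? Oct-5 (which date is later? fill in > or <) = <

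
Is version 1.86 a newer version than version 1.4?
Yes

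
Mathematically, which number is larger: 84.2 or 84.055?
84.2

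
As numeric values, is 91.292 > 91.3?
False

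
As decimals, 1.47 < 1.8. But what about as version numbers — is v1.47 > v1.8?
True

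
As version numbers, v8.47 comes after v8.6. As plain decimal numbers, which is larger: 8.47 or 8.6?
8.6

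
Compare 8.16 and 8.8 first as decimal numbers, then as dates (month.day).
As decimals: 8.16 < 8.8. As dates: 8/16 is later than 8/8 (day 16 > day 8).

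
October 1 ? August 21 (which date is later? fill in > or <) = >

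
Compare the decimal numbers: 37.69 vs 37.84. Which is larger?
37.84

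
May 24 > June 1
False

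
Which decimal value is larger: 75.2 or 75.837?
75.837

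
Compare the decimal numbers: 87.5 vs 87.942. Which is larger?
87.942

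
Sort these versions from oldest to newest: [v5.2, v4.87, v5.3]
[v4.87, v5.2, v5.3]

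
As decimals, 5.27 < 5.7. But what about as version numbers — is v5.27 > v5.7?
True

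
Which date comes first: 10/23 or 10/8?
10/8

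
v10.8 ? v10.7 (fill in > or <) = >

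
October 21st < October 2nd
False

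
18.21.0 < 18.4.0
False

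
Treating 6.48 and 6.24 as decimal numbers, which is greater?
6.48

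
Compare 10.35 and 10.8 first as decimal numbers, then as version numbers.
As decimals: 10.35 < 10.8. As versions: v10.35 > v10.8 (minor version 35 > 8).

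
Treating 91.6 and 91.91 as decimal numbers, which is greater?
91.91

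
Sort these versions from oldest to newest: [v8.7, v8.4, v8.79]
[v8.4, v8.7, v8.79]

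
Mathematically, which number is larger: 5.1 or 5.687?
5.687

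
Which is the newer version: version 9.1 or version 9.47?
version 9.47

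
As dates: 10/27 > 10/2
True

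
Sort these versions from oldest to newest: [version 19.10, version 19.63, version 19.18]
[version 19.10, version 19.18, version 19.63]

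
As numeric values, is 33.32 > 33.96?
False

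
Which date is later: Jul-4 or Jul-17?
Jul-17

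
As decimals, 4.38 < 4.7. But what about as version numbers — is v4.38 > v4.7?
True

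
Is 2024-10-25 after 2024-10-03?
Yes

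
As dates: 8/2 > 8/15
False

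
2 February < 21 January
False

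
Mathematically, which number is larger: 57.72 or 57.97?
57.97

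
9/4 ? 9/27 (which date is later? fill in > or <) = <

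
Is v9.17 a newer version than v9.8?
Yes. Version numbers are compared segment by segment as integers, not as decimals: minor version 17 > 8, so v9.17 > v9.8 (even though the decimal 9.17 < 9.8).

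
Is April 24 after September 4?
No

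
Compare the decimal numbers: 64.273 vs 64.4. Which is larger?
64.4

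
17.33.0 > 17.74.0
False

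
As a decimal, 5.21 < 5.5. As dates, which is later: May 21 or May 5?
May 21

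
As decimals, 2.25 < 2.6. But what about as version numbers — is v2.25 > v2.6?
True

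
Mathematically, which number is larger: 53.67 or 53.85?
53.85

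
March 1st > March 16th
False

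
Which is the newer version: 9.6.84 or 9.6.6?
9.6.84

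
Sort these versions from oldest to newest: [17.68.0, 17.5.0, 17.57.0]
[17.5.0, 17.57.0, 17.68.0]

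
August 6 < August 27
True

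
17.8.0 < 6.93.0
False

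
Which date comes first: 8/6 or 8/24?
8/6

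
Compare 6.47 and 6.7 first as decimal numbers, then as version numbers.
As decimals: 6.47 < 6.7. As versions: v6.47 > v6.7 (minor version 47 > 7).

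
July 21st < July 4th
False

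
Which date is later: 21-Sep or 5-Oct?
5-Oct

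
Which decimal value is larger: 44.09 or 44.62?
44.62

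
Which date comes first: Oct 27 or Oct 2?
Oct 2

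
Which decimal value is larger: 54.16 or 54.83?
54.83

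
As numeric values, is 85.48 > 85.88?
False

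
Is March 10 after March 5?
Yes. Day 10 comes after day 5 in March — this is a date comparison, not a decimal one (the decimal 3.10 would be smaller than 3.5).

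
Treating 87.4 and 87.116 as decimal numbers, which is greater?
87.4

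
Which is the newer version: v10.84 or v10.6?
v10.84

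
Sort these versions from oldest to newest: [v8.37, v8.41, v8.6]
[v8.6, v8.37, v8.41]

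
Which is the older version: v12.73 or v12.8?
v12.8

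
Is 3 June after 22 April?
Yes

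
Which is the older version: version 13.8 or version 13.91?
version 13.8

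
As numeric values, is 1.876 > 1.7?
True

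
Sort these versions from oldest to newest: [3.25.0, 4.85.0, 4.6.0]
[3.25.0, 4.6.0, 4.85.0]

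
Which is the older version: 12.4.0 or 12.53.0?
12.4.0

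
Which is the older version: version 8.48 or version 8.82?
version 8.48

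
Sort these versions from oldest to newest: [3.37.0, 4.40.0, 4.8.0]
[3.37.0, 4.8.0, 4.40.0]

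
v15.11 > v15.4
True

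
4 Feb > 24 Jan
True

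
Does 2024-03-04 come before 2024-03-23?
Yes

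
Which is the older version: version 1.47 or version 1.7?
version 1.7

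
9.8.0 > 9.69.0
False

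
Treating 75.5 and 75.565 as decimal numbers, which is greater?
75.565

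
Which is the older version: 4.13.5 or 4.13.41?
4.13.5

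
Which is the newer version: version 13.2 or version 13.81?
version 13.81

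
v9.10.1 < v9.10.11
True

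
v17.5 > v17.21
False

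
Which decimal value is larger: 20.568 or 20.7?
20.7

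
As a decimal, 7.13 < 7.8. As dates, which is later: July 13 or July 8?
July 13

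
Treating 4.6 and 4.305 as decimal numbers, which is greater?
4.6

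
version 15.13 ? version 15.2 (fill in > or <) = >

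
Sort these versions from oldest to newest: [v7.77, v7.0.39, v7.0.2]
[v7.0.2, v7.0.39, v7.77]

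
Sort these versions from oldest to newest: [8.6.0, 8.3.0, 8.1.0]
[8.1.0, 8.3.0, 8.6.0]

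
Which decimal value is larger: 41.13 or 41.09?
41.13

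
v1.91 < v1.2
False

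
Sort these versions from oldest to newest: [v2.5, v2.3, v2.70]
[v2.3, v2.5, v2.70]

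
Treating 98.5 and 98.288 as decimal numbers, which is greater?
98.5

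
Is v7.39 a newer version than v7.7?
Yes. Version numbers are compared segment by segment as integers, not as decimals: minor version 39 > 7, so v7.39 > v7.7 (even though the decimal 7.39 < 7.7).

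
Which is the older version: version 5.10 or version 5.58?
version 5.10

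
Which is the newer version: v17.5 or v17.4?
v17.5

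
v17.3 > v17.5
False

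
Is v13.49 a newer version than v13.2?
Yes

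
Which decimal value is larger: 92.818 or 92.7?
92.818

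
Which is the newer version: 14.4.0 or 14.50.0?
14.50.0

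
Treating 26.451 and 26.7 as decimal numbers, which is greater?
26.7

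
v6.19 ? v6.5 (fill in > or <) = >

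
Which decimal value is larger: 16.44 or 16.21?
16.44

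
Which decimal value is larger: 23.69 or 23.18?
23.69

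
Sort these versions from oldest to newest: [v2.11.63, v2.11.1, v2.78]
[v2.11.1, v2.11.63, v2.78]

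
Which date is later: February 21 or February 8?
February 21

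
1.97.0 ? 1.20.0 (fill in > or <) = >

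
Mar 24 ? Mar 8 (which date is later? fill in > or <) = >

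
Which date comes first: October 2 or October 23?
October 2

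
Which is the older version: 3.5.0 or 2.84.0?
2.84.0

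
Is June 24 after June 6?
Yes. Day 24 comes after day 6 in June — this is a date comparison, not a decimal one (the decimal 6.24 would be smaller than 6.6).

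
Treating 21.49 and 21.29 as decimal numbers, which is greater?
21.49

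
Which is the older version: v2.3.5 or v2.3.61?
v2.3.5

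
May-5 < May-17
True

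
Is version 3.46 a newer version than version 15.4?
No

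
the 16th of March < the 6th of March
False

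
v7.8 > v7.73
False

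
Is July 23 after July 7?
Yes. Day 23 comes after day 7 in July — this is a date comparison, not a decimal one (the decimal 7.23 would be smaller than 7.7).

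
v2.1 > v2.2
False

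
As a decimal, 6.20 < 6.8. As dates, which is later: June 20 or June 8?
June 20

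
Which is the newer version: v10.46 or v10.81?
v10.81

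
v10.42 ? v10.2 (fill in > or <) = >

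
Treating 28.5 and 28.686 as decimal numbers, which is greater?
28.686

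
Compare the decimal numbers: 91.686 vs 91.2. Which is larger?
91.686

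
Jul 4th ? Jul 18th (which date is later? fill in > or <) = <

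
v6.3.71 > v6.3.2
True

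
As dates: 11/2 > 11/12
False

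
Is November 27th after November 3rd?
Yes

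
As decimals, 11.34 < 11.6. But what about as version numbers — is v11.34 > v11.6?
True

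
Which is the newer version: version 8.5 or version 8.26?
version 8.26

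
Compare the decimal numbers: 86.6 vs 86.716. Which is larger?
86.716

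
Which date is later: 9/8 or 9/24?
9/24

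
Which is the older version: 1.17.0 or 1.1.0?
1.1.0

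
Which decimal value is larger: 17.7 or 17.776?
17.776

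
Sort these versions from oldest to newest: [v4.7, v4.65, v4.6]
[v4.6, v4.7, v4.65]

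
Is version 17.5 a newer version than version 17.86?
No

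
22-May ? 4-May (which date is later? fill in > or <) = >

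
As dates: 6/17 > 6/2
True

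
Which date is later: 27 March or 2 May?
2 May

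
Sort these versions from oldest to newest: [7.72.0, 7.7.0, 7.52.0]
[7.7.0, 7.52.0, 7.72.0]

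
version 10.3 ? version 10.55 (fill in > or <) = <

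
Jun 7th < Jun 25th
True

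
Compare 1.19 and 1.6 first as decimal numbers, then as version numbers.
As decimals: 1.19 < 1.6. As versions: v1.19 > v1.6 (minor version 19 > 6).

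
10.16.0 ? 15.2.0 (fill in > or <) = <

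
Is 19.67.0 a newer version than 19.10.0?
Yes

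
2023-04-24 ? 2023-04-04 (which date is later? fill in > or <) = >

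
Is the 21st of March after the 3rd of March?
Yes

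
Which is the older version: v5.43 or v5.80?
v5.43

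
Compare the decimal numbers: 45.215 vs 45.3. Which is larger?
45.3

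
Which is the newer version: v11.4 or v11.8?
v11.8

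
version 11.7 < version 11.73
True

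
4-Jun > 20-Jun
False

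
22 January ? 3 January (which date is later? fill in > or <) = >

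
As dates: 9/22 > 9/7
True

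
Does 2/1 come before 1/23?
No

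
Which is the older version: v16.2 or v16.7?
v16.2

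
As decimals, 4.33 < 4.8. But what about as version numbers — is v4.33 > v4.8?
True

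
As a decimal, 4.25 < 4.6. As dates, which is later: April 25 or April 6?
April 25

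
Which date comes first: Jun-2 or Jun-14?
Jun-2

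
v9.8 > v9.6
True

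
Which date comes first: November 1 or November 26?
November 1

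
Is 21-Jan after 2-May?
No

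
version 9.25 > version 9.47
False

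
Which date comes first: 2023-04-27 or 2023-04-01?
2023-04-01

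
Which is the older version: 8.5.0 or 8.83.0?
8.5.0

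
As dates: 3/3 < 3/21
True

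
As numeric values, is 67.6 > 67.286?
True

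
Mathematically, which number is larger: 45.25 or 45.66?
45.66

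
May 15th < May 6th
False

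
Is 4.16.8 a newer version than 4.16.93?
No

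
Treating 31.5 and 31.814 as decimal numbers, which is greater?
31.814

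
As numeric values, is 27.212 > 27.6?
False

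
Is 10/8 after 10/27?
No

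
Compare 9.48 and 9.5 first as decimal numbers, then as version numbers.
As decimals: 9.48 < 9.5. As versions: v9.48 > v9.5 (minor version 48 > 5).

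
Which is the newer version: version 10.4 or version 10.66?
version 10.66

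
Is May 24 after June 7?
No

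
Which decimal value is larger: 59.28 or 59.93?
59.93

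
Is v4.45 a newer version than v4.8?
Yes. Version numbers are compared segment by segment as integers, not as decimals: minor version 45 > 8, so v4.45 > v4.8 (even though the decimal 4.45 < 4.8).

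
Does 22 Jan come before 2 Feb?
Yes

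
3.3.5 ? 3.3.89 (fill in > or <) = <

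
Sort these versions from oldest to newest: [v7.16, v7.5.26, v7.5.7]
[v7.5.7, v7.5.26, v7.16]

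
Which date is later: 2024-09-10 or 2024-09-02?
2024-09-10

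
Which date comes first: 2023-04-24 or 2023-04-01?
2023-04-01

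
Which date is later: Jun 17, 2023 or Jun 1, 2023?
Jun 17, 2023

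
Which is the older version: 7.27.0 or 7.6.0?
7.6.0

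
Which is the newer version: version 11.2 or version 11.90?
version 11.90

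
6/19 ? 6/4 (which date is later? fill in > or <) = >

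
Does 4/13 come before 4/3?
No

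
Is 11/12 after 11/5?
Yes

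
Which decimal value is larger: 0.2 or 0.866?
0.866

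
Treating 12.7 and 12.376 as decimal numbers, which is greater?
12.7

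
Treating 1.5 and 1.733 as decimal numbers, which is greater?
1.733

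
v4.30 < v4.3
False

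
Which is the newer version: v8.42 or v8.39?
v8.42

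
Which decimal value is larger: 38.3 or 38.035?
38.3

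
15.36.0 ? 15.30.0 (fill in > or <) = >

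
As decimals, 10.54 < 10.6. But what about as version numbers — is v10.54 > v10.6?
True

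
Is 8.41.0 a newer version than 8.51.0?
No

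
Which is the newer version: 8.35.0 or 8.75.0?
8.75.0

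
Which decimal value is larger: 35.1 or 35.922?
35.922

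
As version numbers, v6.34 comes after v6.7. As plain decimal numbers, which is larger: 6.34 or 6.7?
6.7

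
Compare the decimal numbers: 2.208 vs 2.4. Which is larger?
2.4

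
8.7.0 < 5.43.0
False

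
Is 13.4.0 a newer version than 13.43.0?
No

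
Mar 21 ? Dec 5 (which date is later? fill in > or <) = <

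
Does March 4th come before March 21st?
Yes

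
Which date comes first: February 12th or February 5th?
February 5th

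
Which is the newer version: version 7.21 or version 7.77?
version 7.77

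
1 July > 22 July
False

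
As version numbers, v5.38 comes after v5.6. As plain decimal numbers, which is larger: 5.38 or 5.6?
5.6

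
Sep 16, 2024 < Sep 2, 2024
False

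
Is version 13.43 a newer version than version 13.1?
Yes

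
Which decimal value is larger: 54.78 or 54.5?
54.78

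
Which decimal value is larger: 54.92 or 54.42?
54.92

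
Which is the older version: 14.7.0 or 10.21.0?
10.21.0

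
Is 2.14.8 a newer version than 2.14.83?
No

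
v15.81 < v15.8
False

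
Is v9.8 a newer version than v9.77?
No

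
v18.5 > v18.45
False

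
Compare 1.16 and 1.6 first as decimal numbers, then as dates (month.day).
As decimals: 1.16 < 1.6. As dates: 1/16 is later than 1/6 (day 16 > day 6).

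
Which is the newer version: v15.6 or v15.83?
v15.83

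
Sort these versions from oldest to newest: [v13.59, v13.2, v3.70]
[v3.70, v13.2, v13.59]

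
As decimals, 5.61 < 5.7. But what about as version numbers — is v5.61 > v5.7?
True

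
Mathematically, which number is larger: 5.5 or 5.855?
5.855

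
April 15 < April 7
False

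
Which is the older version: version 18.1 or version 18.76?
version 18.1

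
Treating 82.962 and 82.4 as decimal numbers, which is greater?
82.962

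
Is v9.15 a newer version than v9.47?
No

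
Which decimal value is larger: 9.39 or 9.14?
9.39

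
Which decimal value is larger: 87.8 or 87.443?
87.8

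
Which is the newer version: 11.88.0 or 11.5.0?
11.88.0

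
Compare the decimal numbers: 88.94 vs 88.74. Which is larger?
88.94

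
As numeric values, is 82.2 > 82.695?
False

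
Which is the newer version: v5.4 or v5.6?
v5.6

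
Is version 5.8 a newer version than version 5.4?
Yes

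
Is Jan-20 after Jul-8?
No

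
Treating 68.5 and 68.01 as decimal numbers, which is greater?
68.5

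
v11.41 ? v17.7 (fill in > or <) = <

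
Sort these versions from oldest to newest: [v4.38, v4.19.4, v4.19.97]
[v4.19.4, v4.19.97, v4.38]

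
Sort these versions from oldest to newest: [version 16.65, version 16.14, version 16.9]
[version 16.9, version 16.14, version 16.65]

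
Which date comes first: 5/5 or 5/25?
5/5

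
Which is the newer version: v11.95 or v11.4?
v11.95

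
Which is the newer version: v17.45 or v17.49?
v17.49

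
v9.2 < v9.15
True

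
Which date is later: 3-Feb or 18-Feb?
18-Feb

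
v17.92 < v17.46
False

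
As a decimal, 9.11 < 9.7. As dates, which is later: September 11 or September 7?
September 11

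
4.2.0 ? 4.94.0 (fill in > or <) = <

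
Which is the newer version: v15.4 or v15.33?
v15.33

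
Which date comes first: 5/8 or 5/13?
5/8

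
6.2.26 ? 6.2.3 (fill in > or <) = >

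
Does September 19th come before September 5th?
No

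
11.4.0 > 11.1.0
True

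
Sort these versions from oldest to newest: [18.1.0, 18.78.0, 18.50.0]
[18.1.0, 18.50.0, 18.78.0]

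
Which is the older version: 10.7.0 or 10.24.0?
10.7.0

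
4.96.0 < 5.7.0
True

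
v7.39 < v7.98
True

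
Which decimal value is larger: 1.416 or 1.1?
1.416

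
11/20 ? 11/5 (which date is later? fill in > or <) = >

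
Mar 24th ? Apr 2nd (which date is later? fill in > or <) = <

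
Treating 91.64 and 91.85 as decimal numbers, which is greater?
91.85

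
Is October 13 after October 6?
Yes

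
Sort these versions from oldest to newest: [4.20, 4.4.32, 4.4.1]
[4.4.1, 4.4.32, 4.20]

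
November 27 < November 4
False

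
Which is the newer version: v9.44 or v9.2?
v9.44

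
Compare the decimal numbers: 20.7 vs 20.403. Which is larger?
20.7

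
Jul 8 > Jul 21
False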